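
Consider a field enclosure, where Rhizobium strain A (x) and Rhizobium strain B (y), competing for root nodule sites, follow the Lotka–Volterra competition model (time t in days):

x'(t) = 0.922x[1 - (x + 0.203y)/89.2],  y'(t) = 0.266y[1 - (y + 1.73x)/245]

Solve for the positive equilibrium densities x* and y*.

Setting both brackets to zero gives the nullclines x + 0.203y = 89.2 and 1.73x + y = 245.
Substituting y = 245 - 1.73x into the first: x(1 - 0.203·1.73) = 89.2 - 0.203·245.
So x* = 39.5/0.649 = 60.8, and then y* = 245 - 1.73·60.8 = 140.

x* ≈ 60.8, y* ≈ 140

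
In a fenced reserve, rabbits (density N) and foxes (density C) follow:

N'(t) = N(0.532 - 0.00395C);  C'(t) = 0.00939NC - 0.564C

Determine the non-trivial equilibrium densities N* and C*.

Set dC/dt = 0 with C > 0: 0.00939N - 0.564 = 0, so N* = 0.564/0.00939 = 60.1.
Set dN/dt = 0 with N > 0: 0.532 - 0.00395C = 0, so C* = 0.532/0.00395 = 135.

N* ≈ 60.1, C* ≈ 135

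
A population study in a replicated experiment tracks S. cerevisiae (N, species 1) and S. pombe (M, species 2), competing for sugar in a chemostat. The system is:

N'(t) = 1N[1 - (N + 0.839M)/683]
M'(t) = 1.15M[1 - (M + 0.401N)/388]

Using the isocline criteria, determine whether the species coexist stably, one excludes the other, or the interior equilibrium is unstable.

stable coexistence

Compare the nullcline intercepts: K1/α12 = 683/0.839 = 814 > K2 = 388; K2/α21 = 388/0.401 = 968 > K1 = 683.
Since both inequalities hold, each species can invade when rare, so the interior equilibrium is stable.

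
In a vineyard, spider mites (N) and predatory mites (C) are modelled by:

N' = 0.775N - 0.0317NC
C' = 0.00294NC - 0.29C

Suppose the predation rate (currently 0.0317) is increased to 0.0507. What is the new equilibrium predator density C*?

At the interior fixed point, setting dN/dt = 0 with N > 0 fixes C* = (prey growth rate)/(NC coefficient) — independent of the other coefficients.
With the change, C* = 0.775/0.0507 = 15.3; it falls from 24.4.

C* ≈ 15.3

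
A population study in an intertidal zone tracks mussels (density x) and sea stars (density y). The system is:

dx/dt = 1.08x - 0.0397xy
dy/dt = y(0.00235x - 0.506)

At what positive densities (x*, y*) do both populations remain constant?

Set dy/dt = 0 with y > 0: 0.00235x - 0.506 = 0, so x* = 0.506/0.00235 = 215.
Set dx/dt = 0 with x > 0: 1.08 - 0.0397y = 0, so y* = 1.08/0.0397 = 27.2.

x* ≈ 215, y* ≈ 27.2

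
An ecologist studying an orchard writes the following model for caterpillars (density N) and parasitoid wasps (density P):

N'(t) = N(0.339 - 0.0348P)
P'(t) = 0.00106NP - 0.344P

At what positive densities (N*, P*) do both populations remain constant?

Set dP/dt = 0 with P > 0: 0.00106N - 0.344 = 0, so N* = 0.344/0.00106 = 325.
Set dN/dt = 0 with N > 0: 0.339 - 0.0348P = 0, so P* = 0.339/0.0348 = 9.74.

N* ≈ 325, P* ≈ 9.74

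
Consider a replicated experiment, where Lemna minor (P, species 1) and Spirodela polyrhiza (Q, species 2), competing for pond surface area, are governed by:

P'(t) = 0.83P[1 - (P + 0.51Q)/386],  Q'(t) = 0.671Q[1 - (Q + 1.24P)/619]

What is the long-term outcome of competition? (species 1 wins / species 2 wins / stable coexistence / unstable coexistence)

Compare the nullcline intercepts: K1/α12 = 386/0.51 = 757 > K2 = 619; K2/α21 = 619/1.24 = 499 > K1 = 386.
Since both inequalities hold, each species can invade when rare, so the interior equilibrium is stable.

stable coexistence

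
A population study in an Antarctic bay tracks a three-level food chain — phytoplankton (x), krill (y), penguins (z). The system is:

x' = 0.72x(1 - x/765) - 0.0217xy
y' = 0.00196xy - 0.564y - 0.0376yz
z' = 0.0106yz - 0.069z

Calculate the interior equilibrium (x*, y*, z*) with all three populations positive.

x* ≈ 615, y* ≈ 6.51, z* ≈ 17.1

From dz/dt = 0: 0.0106y* = 0.069, so y* = 6.51.
From dx/dt = 0: 0.72(1 - x*/765) = 0.0217·6.51, giving x* = 765·(1 - 0.196) = 615.
From dy/dt = 0: 0.00196·615 - 0.564 = 0.0376z*, so z* = 0.641/0.0376 = 17.1.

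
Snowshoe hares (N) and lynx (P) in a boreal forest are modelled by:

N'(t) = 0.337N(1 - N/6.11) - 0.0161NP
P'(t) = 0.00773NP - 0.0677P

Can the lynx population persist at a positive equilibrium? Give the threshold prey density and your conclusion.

Threshold N = 8.76; K < 8.76, so no, the predator goes extinct.

The predator equation gives dP/dt > 0 only when N > 0.0677/0.00773 = 8.76.
Without the predator, N → K = 6.11. Since 6.11 < 8.76, the predator cannot invade.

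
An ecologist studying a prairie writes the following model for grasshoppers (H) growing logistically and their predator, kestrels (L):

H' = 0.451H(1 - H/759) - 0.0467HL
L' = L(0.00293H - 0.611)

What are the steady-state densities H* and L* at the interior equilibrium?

H* ≈ 209, L* ≈ 7

From dL/dt = 0 with L > 0: 0.00293H* = 0.611, so H* = 209.
Substitute into dH/dt = 0: 0.451(1 - 209/759) = 0.0467L*.
The bracket is 0.725, giving L* = 0.327/0.0467 = 7.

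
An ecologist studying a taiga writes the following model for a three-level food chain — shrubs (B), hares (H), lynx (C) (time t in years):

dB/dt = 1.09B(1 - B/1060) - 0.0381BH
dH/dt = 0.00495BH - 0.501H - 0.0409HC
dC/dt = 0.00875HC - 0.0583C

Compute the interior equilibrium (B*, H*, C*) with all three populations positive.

From dC/dt = 0: 0.00875H* = 0.0583, so H* = 6.66.
From dB/dt = 0: 1.09(1 - B*/1060) = 0.0381·6.66, giving B* = 1060·(1 - 0.233) = 813.
From dH/dt = 0: 0.00495·813 - 0.501 = 0.0409C*, so C* = 3.52/0.0409 = 86.2.

B* ≈ 813, H* ≈ 6.66, C* ≈ 86.2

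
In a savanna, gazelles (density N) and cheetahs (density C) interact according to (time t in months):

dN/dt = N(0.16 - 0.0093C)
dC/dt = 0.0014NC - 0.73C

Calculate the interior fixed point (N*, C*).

Set dC/dt = 0 with C > 0: 0.0014N - 0.73 = 0, so N* = 0.73/0.0014 = 521.
Set dN/dt = 0 with N > 0: 0.16 - 0.0093C = 0, so C* = 0.16/0.0093 = 17.2.

N* ≈ 521, C* ≈ 17.2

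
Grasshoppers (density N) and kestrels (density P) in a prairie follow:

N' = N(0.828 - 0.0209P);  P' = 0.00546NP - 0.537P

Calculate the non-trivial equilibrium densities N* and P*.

N* ≈ 98.4, P* ≈ 39.6

Set dP/dt = 0 with P > 0: 0.00546N - 0.537 = 0, so N* = 0.537/0.00546 = 98.4.
Set dN/dt = 0 with N > 0: 0.828 - 0.0209P = 0, so P* = 0.828/0.0209 = 39.6.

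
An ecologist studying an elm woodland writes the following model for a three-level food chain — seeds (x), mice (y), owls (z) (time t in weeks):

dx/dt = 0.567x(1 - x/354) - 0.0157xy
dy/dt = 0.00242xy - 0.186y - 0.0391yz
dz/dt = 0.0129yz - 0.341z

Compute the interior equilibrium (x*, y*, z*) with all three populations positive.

x* ≈ 94.9, y* ≈ 26.4, z* ≈ 1.12

From dz/dt = 0: 0.0129y* = 0.341, so y* = 26.4.
From dx/dt = 0: 0.567(1 - x*/354) = 0.0157·26.4, giving x* = 354·(1 - 0.732) = 94.9.
From dy/dt = 0: 0.00242·94.9 - 0.186 = 0.0391z*, so z* = 0.0436/0.0391 = 1.12.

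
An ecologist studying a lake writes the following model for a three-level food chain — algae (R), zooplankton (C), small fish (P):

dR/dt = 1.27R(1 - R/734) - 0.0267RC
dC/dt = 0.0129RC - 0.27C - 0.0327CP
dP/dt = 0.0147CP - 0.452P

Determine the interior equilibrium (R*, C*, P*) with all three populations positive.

R* ≈ 260, C* ≈ 30.7, P* ≈ 94.1

From dP/dt = 0: 0.0147C* = 0.452, so C* = 30.7.
From dR/dt = 0: 1.27(1 - R*/734) = 0.0267·30.7, giving R* = 734·(1 - 0.646) = 260.
From dC/dt = 0: 0.0129·260 - 0.27 = 0.0327P*, so P* = 3.08/0.0327 = 94.1.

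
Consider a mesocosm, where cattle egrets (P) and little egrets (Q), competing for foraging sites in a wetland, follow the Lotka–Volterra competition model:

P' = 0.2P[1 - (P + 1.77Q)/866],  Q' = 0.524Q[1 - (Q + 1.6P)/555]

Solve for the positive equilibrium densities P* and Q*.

Setting both brackets to zero gives the nullclines P + 1.77Q = 866 and 1.6P + Q = 555.
Substituting Q = 555 - 1.6P into the first: P(1 - 1.77·1.6) = 866 - 1.77·555.
So P* = -116/-1.83 = 63.5, and then Q* = 555 - 1.6·63.5 = 453.

P* ≈ 63.5, Q* ≈ 453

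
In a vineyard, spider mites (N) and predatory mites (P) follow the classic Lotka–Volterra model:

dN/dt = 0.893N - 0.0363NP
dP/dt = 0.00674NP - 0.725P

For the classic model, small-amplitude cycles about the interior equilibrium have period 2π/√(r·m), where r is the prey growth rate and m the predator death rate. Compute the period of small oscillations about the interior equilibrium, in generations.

T ≈ 7.81 generations

Here r = 0.893 and m = 0.725, so r·m = 0.647.
ω = √0.647 = 0.805 per generation, hence T = 2π/ω ≈ 7.81 generations.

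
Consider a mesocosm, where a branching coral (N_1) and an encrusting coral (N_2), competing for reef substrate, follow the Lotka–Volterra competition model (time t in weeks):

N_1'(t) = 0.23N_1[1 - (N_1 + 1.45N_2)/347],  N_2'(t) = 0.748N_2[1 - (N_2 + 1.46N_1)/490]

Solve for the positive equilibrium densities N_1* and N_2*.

N_1* ≈ 325, N_2* ≈ 14.9

Setting both brackets to zero gives the nullclines N_1 + 1.45N_2 = 347 and 1.46N_1 + N_2 = 490.
Substituting N_2 = 490 - 1.46N_1 into the first: N_1(1 - 1.45·1.46) = 347 - 1.45·490.
So N_1* = -364/-1.12 = 325, and then N_2* = 490 - 1.46·325 = 14.9.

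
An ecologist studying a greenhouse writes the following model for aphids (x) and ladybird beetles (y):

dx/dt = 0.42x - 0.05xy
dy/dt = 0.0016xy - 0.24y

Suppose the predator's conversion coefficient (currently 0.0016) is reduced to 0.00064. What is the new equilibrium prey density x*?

At the interior fixed point, setting dy/dt = 0 with y > 0 fixes x* = (predator death rate)/(xy coefficient) — independent of the other coefficients.
With the change, x* = 0.24/0.00064 = 375; it rises from 150.

x* ≈ 375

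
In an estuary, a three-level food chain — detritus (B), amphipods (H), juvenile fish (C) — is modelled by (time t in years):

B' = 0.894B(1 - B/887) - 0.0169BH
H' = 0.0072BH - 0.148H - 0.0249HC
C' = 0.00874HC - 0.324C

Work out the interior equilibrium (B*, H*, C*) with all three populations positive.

From dC/dt = 0: 0.00874H* = 0.324, so H* = 37.1.
From dB/dt = 0: 0.894(1 - B*/887) = 0.0169·37.1, giving B* = 887·(1 - 0.701) = 265.
From dH/dt = 0: 0.0072·265 - 0.148 = 0.0249C*, so C* = 1.76/0.0249 = 70.8.

B* ≈ 265, H* ≈ 37.1, C* ≈ 70.8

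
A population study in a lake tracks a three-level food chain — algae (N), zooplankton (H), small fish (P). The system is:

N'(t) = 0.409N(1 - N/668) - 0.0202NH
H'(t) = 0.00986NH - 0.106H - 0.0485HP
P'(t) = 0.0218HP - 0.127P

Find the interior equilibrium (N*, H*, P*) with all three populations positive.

N* ≈ 476, H* ≈ 5.83, P* ≈ 94.5

From dP/dt = 0: 0.0218H* = 0.127, so H* = 5.83.
From dN/dt = 0: 0.409(1 - N*/668) = 0.0202·5.83, giving N* = 668·(1 - 0.288) = 476.
From dH/dt = 0: 0.00986·476 - 0.106 = 0.0485P*, so P* = 4.59/0.0485 = 94.5.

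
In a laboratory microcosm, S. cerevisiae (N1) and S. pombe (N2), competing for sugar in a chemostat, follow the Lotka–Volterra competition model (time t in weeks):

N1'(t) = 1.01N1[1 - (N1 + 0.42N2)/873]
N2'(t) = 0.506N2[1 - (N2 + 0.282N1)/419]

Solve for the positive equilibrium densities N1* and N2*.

N1* ≈ 791, N2* ≈ 196

Setting both brackets to zero gives the nullclines N1 + 0.42N2 = 873 and 0.282N1 + N2 = 419.
Substituting N2 = 419 - 0.282N1 into the first: N1(1 - 0.42·0.282) = 873 - 0.42·419.
So N1* = 697/0.882 = 791, and then N2* = 419 - 0.282·791 = 196.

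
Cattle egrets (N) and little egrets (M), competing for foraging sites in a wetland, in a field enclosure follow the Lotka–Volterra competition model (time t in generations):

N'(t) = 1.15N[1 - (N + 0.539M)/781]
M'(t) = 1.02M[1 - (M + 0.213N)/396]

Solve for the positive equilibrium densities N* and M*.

N* ≈ 641, M* ≈ 259

Setting both brackets to zero gives the nullclines N + 0.539M = 781 and 0.213N + M = 396.
Substituting M = 396 - 0.213N into the first: N(1 - 0.539·0.213) = 781 - 0.539·396.
So N* = 568/0.885 = 641, and then M* = 396 - 0.213·641 = 259.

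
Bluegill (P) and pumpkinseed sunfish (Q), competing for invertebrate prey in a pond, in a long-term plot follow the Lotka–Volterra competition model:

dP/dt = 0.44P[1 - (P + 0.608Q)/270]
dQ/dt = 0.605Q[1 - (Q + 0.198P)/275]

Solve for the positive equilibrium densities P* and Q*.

P* ≈ 117, Q* ≈ 252

Setting both brackets to zero gives the nullclines P + 0.608Q = 270 and 0.198P + Q = 275.
Substituting Q = 275 - 0.198P into the first: P(1 - 0.608·0.198) = 270 - 0.608·275.
So P* = 103/0.88 = 117, and then Q* = 275 - 0.198·117 = 252.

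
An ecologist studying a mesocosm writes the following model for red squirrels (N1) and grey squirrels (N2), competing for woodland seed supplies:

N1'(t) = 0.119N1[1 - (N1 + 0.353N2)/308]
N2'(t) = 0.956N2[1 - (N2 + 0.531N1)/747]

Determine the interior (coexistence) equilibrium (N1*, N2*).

Setting both brackets to zero gives the nullclines N1 + 0.353N2 = 308 and 0.531N1 + N2 = 747.
Substituting N2 = 747 - 0.531N1 into the first: N1(1 - 0.353·0.531) = 308 - 0.353·747.
So N1* = 44.3/0.813 = 54.5, and then N2* = 747 - 0.531·54.5 = 718.

N1* ≈ 54.5, N2* ≈ 718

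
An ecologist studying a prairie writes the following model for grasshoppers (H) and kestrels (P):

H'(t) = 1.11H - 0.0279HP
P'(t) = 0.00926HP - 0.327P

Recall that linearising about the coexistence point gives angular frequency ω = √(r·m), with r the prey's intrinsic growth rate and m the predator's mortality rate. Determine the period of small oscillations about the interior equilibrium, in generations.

T ≈ 10.4 generations

Here r = 1.11 and m = 0.327, so r·m = 0.363.
ω = √0.363 = 0.602 per generation, hence T = 2π/ω ≈ 10.4 generations.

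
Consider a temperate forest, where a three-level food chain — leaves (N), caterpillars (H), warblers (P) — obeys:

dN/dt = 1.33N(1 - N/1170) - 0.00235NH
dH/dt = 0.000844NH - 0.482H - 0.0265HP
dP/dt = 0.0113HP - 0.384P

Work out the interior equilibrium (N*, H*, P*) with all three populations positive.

From dP/dt = 0: 0.0113H* = 0.384, so H* = 34.
From dN/dt = 0: 1.33(1 - N*/1170) = 0.00235·34, giving N* = 1170·(1 - 0.06) = 1100.
From dH/dt = 0: 0.000844·1100 - 0.482 = 0.0265P*, so P* = 0.446/0.0265 = 16.8.

N* ≈ 1100, H* ≈ 34, P* ≈ 16.8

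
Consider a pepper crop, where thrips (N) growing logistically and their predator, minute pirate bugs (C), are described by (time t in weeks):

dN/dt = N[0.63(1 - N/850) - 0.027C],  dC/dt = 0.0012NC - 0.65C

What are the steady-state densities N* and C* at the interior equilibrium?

From dC/dt = 0 with C > 0: 0.0012N* = 0.65, so N* = 542.
Substitute into dN/dt = 0: 0.63(1 - 542/850) = 0.027C*.
The bracket is 0.363, giving C* = 0.229/0.027 = 8.46.

N* ≈ 542, C* ≈ 8.46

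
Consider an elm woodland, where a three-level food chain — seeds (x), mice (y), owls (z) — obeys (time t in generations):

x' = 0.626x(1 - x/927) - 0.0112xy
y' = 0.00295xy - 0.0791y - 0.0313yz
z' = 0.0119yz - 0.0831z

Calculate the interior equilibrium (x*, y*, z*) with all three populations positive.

x* ≈ 811, y* ≈ 6.98, z* ≈ 73.9

From dz/dt = 0: 0.0119y* = 0.0831, so y* = 6.98.
From dx/dt = 0: 0.626(1 - x*/927) = 0.0112·6.98, giving x* = 927·(1 - 0.125) = 811.
From dy/dt = 0: 0.00295·811 - 0.0791 = 0.0313z*, so z* = 2.31/0.0313 = 73.9.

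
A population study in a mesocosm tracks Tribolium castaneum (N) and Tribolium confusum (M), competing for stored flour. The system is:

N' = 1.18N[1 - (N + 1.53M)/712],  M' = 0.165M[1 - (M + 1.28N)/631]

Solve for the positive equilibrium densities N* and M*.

N* ≈ 264, M* ≈ 293

Setting both brackets to zero gives the nullclines N + 1.53M = 712 and 1.28N + M = 631.
Substituting M = 631 - 1.28N into the first: N(1 - 1.53·1.28) = 712 - 1.53·631.
So N* = -253/-0.958 = 264, and then M* = 631 - 1.28·264 = 293.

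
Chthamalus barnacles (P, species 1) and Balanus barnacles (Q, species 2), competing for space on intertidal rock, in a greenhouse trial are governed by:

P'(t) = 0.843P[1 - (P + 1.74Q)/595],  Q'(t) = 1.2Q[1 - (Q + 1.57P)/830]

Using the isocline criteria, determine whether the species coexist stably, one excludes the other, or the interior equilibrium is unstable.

unstable coexistence (outcome depends on initial conditions)

Compare the nullcline intercepts: K1/α12 = 595/1.74 = 342 < K2 = 830; K2/α21 = 830/1.57 = 529 < K1 = 595.
Since both are reversed, neither can invade when rare; the interior point is a saddle.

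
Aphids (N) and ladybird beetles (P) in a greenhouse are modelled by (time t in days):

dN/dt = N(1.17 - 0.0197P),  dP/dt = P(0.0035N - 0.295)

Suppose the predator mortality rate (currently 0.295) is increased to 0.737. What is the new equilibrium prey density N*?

At the interior fixed point, setting dP/dt = 0 with P > 0 fixes N* = (predator death rate)/(NP coefficient) — independent of the other coefficients.
With the change, N* = 0.737/0.0035 = 211; it rises from 84.3.

N* ≈ 211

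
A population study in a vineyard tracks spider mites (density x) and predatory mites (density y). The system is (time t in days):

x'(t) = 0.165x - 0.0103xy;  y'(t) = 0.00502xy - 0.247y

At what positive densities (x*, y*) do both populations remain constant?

x* ≈ 49.2, y* ≈ 16

Set dy/dt = 0 with y > 0: 0.00502x - 0.247 = 0, so x* = 0.247/0.00502 = 49.2.
Set dx/dt = 0 with x > 0: 0.165 - 0.0103y = 0, so y* = 0.165/0.0103 = 16.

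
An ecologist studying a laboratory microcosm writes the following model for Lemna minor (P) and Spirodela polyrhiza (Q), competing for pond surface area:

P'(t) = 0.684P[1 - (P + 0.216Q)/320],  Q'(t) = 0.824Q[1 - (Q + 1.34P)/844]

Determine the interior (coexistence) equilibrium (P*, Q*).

P* ≈ 194, Q* ≈ 584

Setting both brackets to zero gives the nullclines P + 0.216Q = 320 and 1.34P + Q = 844.
Substituting Q = 844 - 1.34P into the first: P(1 - 0.216·1.34) = 320 - 0.216·844.
So P* = 138/0.711 = 194, and then Q* = 844 - 1.34·194 = 584.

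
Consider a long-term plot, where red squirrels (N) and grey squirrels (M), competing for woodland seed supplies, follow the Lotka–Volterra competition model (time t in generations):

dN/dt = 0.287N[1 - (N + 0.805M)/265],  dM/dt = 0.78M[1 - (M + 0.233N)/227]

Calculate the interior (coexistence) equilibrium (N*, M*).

N* ≈ 101, M* ≈ 203

Setting both brackets to zero gives the nullclines N + 0.805M = 265 and 0.233N + M = 227.
Substituting M = 227 - 0.233N into the first: N(1 - 0.805·0.233) = 265 - 0.805·227.
So N* = 82.3/0.812 = 101, and then M* = 227 - 0.233·101 = 203.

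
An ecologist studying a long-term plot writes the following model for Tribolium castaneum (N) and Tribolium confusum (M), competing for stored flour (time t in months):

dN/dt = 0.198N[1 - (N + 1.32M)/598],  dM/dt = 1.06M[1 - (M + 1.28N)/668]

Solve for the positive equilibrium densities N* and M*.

N* ≈ 411, M* ≈ 141

Setting both brackets to zero gives the nullclines N + 1.32M = 598 and 1.28N + M = 668.
Substituting M = 668 - 1.28N into the first: N(1 - 1.32·1.28) = 598 - 1.32·668.
So N* = -284/-0.69 = 411, and then M* = 668 - 1.28·411 = 141.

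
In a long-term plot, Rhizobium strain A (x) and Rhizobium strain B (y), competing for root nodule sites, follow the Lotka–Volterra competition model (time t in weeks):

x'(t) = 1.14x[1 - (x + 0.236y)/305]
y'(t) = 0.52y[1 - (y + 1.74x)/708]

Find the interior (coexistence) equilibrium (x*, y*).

Setting both brackets to zero gives the nullclines x + 0.236y = 305 and 1.74x + y = 708.
Substituting y = 708 - 1.74x into the first: x(1 - 0.236·1.74) = 305 - 0.236·708.
So x* = 138/0.589 = 234, and then y* = 708 - 1.74·234 = 301.

x* ≈ 234, y* ≈ 301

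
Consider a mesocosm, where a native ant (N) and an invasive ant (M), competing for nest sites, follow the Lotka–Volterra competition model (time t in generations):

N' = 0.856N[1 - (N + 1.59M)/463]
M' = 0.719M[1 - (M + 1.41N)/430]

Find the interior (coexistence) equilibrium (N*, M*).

N* ≈ 178, M* ≈ 179

Setting both brackets to zero gives the nullclines N + 1.59M = 463 and 1.41N + M = 430.
Substituting M = 430 - 1.41N into the first: N(1 - 1.59·1.41) = 463 - 1.59·430.
So N* = -221/-1.24 = 178, and then M* = 430 - 1.41·178 = 179.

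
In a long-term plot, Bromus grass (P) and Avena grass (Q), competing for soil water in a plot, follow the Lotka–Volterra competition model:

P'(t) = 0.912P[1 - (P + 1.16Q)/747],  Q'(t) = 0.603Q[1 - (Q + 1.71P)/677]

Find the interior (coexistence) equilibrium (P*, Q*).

Setting both brackets to zero gives the nullclines P + 1.16Q = 747 and 1.71P + Q = 677.
Substituting Q = 677 - 1.71P into the first: P(1 - 1.16·1.71) = 747 - 1.16·677.
So P* = -38.3/-0.984 = 39, and then Q* = 677 - 1.71·39 = 610.

P* ≈ 39, Q* ≈ 610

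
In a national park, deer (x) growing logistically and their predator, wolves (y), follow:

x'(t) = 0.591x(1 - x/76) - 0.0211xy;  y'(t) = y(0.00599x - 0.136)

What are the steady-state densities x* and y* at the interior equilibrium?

x* ≈ 22.7, y* ≈ 19.6

From dy/dt = 0 with y > 0: 0.00599x* = 0.136, so x* = 22.7.
Substitute into dx/dt = 0: 0.591(1 - 22.7/76) = 0.0211y*.
The bracket is 0.701, giving y* = 0.414/0.0211 = 19.6.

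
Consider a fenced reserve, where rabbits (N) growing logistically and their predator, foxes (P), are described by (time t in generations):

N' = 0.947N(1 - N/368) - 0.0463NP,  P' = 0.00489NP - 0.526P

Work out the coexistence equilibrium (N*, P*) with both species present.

N* ≈ 108, P* ≈ 14.5

From dP/dt = 0 with P > 0: 0.00489N* = 0.526, so N* = 108.
Substitute into dN/dt = 0: 0.947(1 - 108/368) = 0.0463P*.
The bracket is 0.708, giving P* = 0.67/0.0463 = 14.5.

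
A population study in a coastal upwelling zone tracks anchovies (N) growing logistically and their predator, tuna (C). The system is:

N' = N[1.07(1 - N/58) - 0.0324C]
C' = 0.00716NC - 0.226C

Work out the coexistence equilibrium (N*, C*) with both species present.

N* ≈ 31.6, C* ≈ 15.1

From dC/dt = 0 with C > 0: 0.00716N* = 0.226, so N* = 31.6.
Substitute into dN/dt = 0: 1.07(1 - 31.6/58) = 0.0324C*.
The bracket is 0.456, giving C* = 0.488/0.0324 = 15.1.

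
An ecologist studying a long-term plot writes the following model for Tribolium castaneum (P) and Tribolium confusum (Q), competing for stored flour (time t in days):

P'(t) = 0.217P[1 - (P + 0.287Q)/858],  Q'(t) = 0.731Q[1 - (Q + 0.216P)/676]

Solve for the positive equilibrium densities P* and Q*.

P* ≈ 708, Q* ≈ 523

Setting both brackets to zero gives the nullclines P + 0.287Q = 858 and 0.216P + Q = 676.
Substituting Q = 676 - 0.216P into the first: P(1 - 0.287·0.216) = 858 - 0.287·676.
So P* = 664/0.938 = 708, and then Q* = 676 - 0.216·708 = 523.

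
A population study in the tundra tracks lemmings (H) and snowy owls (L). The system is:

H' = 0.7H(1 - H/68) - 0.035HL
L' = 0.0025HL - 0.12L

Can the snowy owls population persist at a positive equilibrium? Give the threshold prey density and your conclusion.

Threshold H = 48; K > 48, so yes, the predator persists.

The predator equation gives dL/dt > 0 only when H > 0.12/0.0025 = 48.
Without the predator, H → K = 68. Since 68 > 48, the predator can invade and persist.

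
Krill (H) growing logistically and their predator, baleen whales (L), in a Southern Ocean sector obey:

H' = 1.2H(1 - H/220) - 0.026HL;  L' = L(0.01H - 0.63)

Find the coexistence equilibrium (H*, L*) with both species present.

H* ≈ 63, L* ≈ 32.9

From dL/dt = 0 with L > 0: 0.01H* = 0.63, so H* = 63.
Substitute into dH/dt = 0: 1.2(1 - 63/220) = 0.026L*.
The bracket is 0.714, giving L* = 0.856/0.026 = 32.9.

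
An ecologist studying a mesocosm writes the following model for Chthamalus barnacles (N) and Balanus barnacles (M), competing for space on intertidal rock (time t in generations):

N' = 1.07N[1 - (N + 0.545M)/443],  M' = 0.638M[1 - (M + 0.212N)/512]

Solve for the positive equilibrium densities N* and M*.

Setting both brackets to zero gives the nullclines N + 0.545M = 443 and 0.212N + M = 512.
Substituting M = 512 - 0.212N into the first: N(1 - 0.545·0.212) = 443 - 0.545·512.
So N* = 164/0.884 = 185, and then M* = 512 - 0.212·185 = 473.

N* ≈ 185, M* ≈ 473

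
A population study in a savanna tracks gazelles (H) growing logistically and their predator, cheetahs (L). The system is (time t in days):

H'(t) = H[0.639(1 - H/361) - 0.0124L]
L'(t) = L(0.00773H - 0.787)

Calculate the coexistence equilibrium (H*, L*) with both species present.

From dL/dt = 0 with L > 0: 0.00773H* = 0.787, so H* = 102.
Substitute into dH/dt = 0: 0.639(1 - 102/361) = 0.0124L*.
The bracket is 0.718, giving L* = 0.459/0.0124 = 37.

H* ≈ 102, L* ≈ 37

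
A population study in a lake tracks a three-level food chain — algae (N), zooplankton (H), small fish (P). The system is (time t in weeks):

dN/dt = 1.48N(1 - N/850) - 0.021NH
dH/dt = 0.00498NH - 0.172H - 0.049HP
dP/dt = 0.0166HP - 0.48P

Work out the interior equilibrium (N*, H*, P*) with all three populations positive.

N* ≈ 501, H* ≈ 28.9, P* ≈ 47.4

From dP/dt = 0: 0.0166H* = 0.48, so H* = 28.9.
From dN/dt = 0: 1.48(1 - N*/850) = 0.021·28.9, giving N* = 850·(1 - 0.41) = 501.
From dH/dt = 0: 0.00498·501 - 0.172 = 0.049P*, so P* = 2.32/0.049 = 47.4.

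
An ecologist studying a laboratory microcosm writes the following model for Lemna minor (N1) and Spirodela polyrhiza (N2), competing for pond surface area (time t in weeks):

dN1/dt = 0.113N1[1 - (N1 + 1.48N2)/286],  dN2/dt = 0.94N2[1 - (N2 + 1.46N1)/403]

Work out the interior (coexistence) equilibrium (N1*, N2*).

Setting both brackets to zero gives the nullclines N1 + 1.48N2 = 286 and 1.46N1 + N2 = 403.
Substituting N2 = 403 - 1.46N1 into the first: N1(1 - 1.48·1.46) = 286 - 1.48·403.
So N1* = -310/-1.16 = 267, and then N2* = 403 - 1.46·267 = 12.5.

N1* ≈ 267, N2* ≈ 12.5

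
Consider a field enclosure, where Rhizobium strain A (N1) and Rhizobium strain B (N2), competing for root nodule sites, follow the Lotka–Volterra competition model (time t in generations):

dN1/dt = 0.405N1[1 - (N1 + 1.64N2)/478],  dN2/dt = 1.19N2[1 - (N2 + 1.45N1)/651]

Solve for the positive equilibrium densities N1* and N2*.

Setting both brackets to zero gives the nullclines N1 + 1.64N2 = 478 and 1.45N1 + N2 = 651.
Substituting N2 = 651 - 1.45N1 into the first: N1(1 - 1.64·1.45) = 478 - 1.64·651.
So N1* = -590/-1.38 = 428, and then N2* = 651 - 1.45·428 = 30.6.

N1* ≈ 428, N2* ≈ 30.6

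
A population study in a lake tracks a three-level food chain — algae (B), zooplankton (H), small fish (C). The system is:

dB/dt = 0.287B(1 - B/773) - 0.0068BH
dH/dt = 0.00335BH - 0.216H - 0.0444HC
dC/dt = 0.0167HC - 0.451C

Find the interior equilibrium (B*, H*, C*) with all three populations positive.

From dC/dt = 0: 0.0167H* = 0.451, so H* = 27.
From dB/dt = 0: 0.287(1 - B*/773) = 0.0068·27, giving B* = 773·(1 - 0.64) = 278.
From dH/dt = 0: 0.00335·278 - 0.216 = 0.0444C*, so C* = 0.717/0.0444 = 16.1.

B* ≈ 278, H* ≈ 27, C* ≈ 16.1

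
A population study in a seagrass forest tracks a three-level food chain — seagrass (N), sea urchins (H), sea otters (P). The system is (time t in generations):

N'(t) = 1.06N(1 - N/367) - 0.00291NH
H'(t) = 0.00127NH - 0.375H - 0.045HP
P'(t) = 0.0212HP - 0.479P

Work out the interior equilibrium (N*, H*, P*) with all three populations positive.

From dP/dt = 0: 0.0212H* = 0.479, so H* = 22.6.
From dN/dt = 0: 1.06(1 - N*/367) = 0.00291·22.6, giving N* = 367·(1 - 0.062) = 344.
From dH/dt = 0: 0.00127·344 - 0.375 = 0.045P*, so P* = 0.0622/0.045 = 1.38.

N* ≈ 344, H* ≈ 22.6, P* ≈ 1.38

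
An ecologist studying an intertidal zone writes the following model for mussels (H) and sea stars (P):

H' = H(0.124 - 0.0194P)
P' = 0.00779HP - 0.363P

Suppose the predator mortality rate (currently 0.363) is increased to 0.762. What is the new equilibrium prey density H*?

At the interior fixed point, setting dP/dt = 0 with P > 0 fixes H* = (predator death rate)/(HP coefficient) — independent of the other coefficients.
With the change, H* = 0.762/0.00779 = 97.8; it rises from 46.6.

H* ≈ 97.8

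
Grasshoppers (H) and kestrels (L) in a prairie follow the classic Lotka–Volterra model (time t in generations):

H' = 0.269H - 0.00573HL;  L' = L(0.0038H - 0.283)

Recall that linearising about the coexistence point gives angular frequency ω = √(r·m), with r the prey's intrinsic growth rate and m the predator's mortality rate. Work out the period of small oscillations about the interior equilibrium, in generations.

Here r = 0.269 and m = 0.283, so r·m = 0.0761.
ω = √0.0761 = 0.276 per generation, hence T = 2π/ω ≈ 22.8 generations.

T ≈ 22.8 generations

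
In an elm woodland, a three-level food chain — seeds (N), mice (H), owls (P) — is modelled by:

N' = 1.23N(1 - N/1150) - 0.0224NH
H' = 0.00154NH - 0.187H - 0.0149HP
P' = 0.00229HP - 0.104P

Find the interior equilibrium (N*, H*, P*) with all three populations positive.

From dP/dt = 0: 0.00229H* = 0.104, so H* = 45.4.
From dN/dt = 0: 1.23(1 - N*/1150) = 0.0224·45.4, giving N* = 1150·(1 - 0.827) = 199.
From dH/dt = 0: 0.00154·199 - 0.187 = 0.0149P*, so P* = 0.119/0.0149 = 8.

N* ≈ 199, H* ≈ 45.4, P* ≈ 8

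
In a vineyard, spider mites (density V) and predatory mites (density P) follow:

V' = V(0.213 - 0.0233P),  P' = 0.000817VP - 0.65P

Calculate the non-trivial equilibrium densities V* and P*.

V* ≈ 796, P* ≈ 9.14

Set dP/dt = 0 with P > 0: 0.000817V - 0.65 = 0, so V* = 0.65/0.000817 = 796.
Set dV/dt = 0 with V > 0: 0.213 - 0.0233P = 0, so P* = 0.213/0.0233 = 9.14.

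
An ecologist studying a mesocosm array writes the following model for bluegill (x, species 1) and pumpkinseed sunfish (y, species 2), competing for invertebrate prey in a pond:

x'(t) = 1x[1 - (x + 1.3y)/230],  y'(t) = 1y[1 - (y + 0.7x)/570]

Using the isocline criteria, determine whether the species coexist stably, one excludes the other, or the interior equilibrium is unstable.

species 2 excludes species 1

Compare the nullcline intercepts: K1/α12 = 230/1.3 = 177 < K2 = 570; K2/α21 = 570/0.7 = 814 > K1 = 230.
Since the inequalities point opposite ways, species 2 can invade but species 1 cannot.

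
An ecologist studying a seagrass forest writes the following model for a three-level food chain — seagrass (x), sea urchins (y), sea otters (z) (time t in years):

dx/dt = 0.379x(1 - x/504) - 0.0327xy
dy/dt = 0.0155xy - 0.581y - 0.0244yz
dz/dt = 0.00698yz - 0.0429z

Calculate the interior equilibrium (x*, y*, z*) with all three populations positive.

x* ≈ 237, y* ≈ 6.15, z* ≈ 127

From dz/dt = 0: 0.00698y* = 0.0429, so y* = 6.15.
From dx/dt = 0: 0.379(1 - x*/504) = 0.0327·6.15, giving x* = 504·(1 - 0.53) = 237.
From dy/dt = 0: 0.0155·237 - 0.581 = 0.0244z*, so z* = 3.09/0.0244 = 127.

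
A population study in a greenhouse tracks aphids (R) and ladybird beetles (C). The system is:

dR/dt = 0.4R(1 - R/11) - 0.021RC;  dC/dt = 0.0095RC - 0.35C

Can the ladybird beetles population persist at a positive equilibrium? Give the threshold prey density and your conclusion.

Threshold R = 36.8; K < 36.8, so no, the predator goes extinct.

The predator equation gives dC/dt > 0 only when R > 0.35/0.0095 = 36.8.
Without the predator, R → K = 11. Since 11 < 36.8, the predator cannot invade.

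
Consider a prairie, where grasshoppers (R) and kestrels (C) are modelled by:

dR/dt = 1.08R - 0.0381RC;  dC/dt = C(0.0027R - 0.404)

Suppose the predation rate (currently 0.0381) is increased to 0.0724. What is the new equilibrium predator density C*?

C* ≈ 14.9

At the interior fixed point, setting dR/dt = 0 with R > 0 fixes C* = (prey growth rate)/(RC coefficient) — independent of the other coefficients.
With the change, C* = 1.08/0.0724 = 14.9; it falls from 28.3.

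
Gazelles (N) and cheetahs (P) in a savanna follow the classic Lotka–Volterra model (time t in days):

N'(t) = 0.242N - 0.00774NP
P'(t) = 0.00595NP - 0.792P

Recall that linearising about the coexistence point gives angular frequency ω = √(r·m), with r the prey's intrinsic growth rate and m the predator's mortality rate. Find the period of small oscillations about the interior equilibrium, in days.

T ≈ 14.4 days

Here r = 0.242 and m = 0.792, so r·m = 0.192.
ω = √0.192 = 0.438 per day, hence T = 2π/ω ≈ 14.4 days.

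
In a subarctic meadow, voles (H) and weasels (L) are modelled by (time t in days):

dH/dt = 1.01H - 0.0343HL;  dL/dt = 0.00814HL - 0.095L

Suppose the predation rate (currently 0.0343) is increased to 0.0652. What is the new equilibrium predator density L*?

L* ≈ 15.5

At the interior fixed point, setting dH/dt = 0 with H > 0 fixes L* = (prey growth rate)/(HL coefficient) — independent of the other coefficients.
With the change, L* = 1.01/0.0652 = 15.5; it falls from 29.4.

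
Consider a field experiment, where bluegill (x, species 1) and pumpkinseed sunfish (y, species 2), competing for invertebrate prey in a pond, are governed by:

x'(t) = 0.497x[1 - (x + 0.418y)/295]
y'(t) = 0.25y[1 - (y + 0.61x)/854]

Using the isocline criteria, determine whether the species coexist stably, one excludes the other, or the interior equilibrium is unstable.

species 2 excludes species 1

Compare the nullcline intercepts: K1/α12 = 295/0.418 = 706 < K2 = 854; K2/α21 = 854/0.61 = 1400 > K1 = 295.
Since the inequalities point opposite ways, species 2 can invade but species 1 cannot.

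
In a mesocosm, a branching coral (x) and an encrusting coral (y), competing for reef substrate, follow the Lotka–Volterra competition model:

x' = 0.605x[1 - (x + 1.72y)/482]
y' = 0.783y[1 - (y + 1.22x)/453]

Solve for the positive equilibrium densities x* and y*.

x* ≈ 271, y* ≈ 123

Setting both brackets to zero gives the nullclines x + 1.72y = 482 and 1.22x + y = 453.
Substituting y = 453 - 1.22x into the first: x(1 - 1.72·1.22) = 482 - 1.72·453.
So x* = -297/-1.1 = 271, and then y* = 453 - 1.22·271 = 123.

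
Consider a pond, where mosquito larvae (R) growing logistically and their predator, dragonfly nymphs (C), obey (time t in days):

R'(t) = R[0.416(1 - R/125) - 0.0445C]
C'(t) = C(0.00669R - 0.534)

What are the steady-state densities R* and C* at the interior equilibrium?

R* ≈ 79.8, C* ≈ 3.38

From dC/dt = 0 with C > 0: 0.00669R* = 0.534, so R* = 79.8.
Substitute into dR/dt = 0: 0.416(1 - 79.8/125) = 0.0445C*.
The bracket is 0.361, giving C* = 0.15/0.0445 = 3.38.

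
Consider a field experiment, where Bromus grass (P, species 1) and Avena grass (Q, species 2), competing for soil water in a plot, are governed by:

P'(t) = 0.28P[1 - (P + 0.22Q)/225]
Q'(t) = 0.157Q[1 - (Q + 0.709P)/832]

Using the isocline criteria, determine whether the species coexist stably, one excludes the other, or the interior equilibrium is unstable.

stable coexistence

Compare the nullcline intercepts: K1/α12 = 225/0.22 = 1020 > K2 = 832; K2/α21 = 832/0.709 = 1170 > K1 = 225.
Since both inequalities hold, each species can invade when rare, so the interior equilibrium is stable.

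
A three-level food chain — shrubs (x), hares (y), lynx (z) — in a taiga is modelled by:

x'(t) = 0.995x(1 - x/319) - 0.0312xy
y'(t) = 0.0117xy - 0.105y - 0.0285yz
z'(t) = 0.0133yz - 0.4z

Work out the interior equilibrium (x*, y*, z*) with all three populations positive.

From dz/dt = 0: 0.0133y* = 0.4, so y* = 30.1.
From dx/dt = 0: 0.995(1 - x*/319) = 0.0312·30.1, giving x* = 319·(1 - 0.943) = 18.2.
From dy/dt = 0: 0.0117·18.2 - 0.105 = 0.0285z*, so z* = 0.108/0.0285 = 3.77.

x* ≈ 18.2, y* ≈ 30.1, z* ≈ 3.77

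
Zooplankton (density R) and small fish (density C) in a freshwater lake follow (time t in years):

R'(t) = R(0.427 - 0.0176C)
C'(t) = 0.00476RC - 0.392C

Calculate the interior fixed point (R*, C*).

Set dC/dt = 0 with C > 0: 0.00476R - 0.392 = 0, so R* = 0.392/0.00476 = 82.4.
Set dR/dt = 0 with R > 0: 0.427 - 0.0176C = 0, so C* = 0.427/0.0176 = 24.3.

R* ≈ 82.4, C* ≈ 24.3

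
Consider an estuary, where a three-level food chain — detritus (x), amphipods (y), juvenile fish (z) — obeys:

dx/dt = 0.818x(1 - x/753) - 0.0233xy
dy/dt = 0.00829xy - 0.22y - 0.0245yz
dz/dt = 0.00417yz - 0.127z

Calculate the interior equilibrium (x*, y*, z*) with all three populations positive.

x* ≈ 99.8, y* ≈ 30.5, z* ≈ 24.8

From dz/dt = 0: 0.00417y* = 0.127, so y* = 30.5.
From dx/dt = 0: 0.818(1 - x*/753) = 0.0233·30.5, giving x* = 753·(1 - 0.868) = 99.8.
From dy/dt = 0: 0.00829·99.8 - 0.22 = 0.0245z*, so z* = 0.607/0.0245 = 24.8.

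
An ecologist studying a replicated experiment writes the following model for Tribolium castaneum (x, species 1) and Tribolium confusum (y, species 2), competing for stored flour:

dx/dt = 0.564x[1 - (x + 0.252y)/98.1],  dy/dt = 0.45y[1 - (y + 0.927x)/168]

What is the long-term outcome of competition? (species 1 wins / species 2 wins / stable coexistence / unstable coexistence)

Compare the nullcline intercepts: K1/α12 = 98.1/0.252 = 389 > K2 = 168; K2/α21 = 168/0.927 = 181 > K1 = 98.1.
Since both inequalities hold, each species can invade when rare, so the interior equilibrium is stable.

stable coexistence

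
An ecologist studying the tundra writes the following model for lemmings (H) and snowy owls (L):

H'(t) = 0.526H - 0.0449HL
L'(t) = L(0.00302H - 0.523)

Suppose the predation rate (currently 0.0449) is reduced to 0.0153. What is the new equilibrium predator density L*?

At the interior fixed point, setting dH/dt = 0 with H > 0 fixes L* = (prey growth rate)/(HL coefficient) — independent of the other coefficients.
With the change, L* = 0.526/0.0153 = 34.4; it rises from 11.7.

L* ≈ 34.4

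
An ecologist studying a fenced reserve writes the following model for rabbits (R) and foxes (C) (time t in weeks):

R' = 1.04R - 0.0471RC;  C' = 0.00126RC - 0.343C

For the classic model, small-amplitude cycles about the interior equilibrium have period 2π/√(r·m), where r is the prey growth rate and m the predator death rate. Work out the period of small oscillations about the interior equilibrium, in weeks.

T ≈ 10.5 weeks

Here r = 1.04 and m = 0.343, so r·m = 0.357.
ω = √0.357 = 0.597 per week, hence T = 2π/ω ≈ 10.5 weeks.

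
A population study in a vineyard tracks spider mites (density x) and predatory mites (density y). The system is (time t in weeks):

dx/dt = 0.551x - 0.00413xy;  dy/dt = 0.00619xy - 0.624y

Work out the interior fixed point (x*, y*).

x* ≈ 101, y* ≈ 133

Set dy/dt = 0 with y > 0: 0.00619x - 0.624 = 0, so x* = 0.624/0.00619 = 101.
Set dx/dt = 0 with x > 0: 0.551 - 0.00413y = 0, so y* = 0.551/0.00413 = 133.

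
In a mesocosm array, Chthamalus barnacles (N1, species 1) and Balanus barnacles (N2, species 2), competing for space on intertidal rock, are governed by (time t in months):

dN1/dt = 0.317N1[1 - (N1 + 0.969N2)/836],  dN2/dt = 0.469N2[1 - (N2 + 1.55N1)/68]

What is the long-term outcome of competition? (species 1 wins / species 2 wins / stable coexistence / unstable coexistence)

Compare the nullcline intercepts: K1/α12 = 836/0.969 = 863 > K2 = 68; K2/α21 = 68/1.55 = 43.9 < K1 = 836.
Since the inequalities point opposite ways, species 1 can invade but species 2 cannot.

species 1 excludes species 2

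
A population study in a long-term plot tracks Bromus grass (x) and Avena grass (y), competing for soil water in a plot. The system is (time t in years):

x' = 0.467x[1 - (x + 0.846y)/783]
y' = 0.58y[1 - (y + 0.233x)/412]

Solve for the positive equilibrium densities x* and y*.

Setting both brackets to zero gives the nullclines x + 0.846y = 783 and 0.233x + y = 412.
Substituting y = 412 - 0.233x into the first: x(1 - 0.846·0.233) = 783 - 0.846·412.
So x* = 434/0.803 = 541, and then y* = 412 - 0.233·541 = 286.

x* ≈ 541, y* ≈ 286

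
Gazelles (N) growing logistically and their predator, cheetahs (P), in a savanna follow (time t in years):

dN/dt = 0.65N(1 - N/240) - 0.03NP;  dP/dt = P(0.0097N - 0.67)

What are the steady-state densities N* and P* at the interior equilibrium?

From dP/dt = 0 with P > 0: 0.0097N* = 0.67, so N* = 69.1.
Substitute into dN/dt = 0: 0.65(1 - 69.1/240) = 0.03P*.
The bracket is 0.712, giving P* = 0.463/0.03 = 15.4.

N* ≈ 69.1, P* ≈ 15.4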